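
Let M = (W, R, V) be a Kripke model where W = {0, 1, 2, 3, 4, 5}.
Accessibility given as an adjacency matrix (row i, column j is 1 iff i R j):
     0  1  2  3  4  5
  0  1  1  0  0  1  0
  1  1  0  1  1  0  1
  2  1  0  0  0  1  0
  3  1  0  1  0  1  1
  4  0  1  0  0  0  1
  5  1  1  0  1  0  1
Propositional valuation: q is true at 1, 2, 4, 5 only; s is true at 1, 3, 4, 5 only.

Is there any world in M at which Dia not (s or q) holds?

Yes

Recall that Dia ψ holds at a world iff ψ holds at some accessible world.
Let φ = Dia not (s or q). Evaluate φ at each world:
  0 (successors {0, 1, 4}): φ is true.
  1 (successors {0, 2, 3, 5}): φ is true.
  2 (successors {0, 4}): φ is true.
  3 (successors {0, 2, 4, 5}): φ is true.
  4 (successors {1, 5}): φ is false.
  5 (successors {0, 1, 3, 5}): φ is true.
Detail at 0 (witness):
  At 0: Dia not (s or q) requires not (s or q) at some successor in {0, 1, 4}.
    not (s or q) holds at 0, so Dia not (s or q) is true at 0.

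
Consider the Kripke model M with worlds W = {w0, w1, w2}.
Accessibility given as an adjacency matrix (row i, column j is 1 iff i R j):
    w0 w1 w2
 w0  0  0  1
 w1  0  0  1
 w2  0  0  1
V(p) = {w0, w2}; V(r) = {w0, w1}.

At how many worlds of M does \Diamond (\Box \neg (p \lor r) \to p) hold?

Let φ = \Diamond (\Box \neg (p \lor r) \to p). Evaluate φ at each world:
  w0 (successors {w2}): φ is true.
  w1 (successors {w2}): φ is true.
  w2 (successors {w2}): φ is true.
For instance, at w2:
  At w2: \Diamond (\Box \neg (p \lor r) \to p) requires \Box \neg (p \lor r) \to p at some successor in {w2}.
    \Box \neg (p \lor r) \to p holds at w2, so \Diamond (\Box \neg (p \lor r) \to p) is true at w2.
      At w2: \Box \neg (p \lor r) is false, p is true, so \Box \neg (p \lor r) \to p is true.
Satisfying worlds: {w0, w1, w2}

3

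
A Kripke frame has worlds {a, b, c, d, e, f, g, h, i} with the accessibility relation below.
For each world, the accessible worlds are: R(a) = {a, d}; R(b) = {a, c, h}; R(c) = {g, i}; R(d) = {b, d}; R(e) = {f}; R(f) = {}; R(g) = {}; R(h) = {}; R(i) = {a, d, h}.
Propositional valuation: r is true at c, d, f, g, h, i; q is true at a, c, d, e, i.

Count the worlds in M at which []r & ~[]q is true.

2

Let φ = []r & ~[]q. Evaluate φ at each world:
  a (successors {a, d}): φ is false.
  b (successors {a, c, h}): φ is false.
  c (successors {g, i}): φ is true.
  d (successors {b, d}): φ is false.
  e (successors {f}): φ is true.
  f (successors ∅): φ is false.
  g (successors ∅): φ is false.
  h (successors ∅): φ is false.
  i (successors {a, d, h}): φ is false.
For instance, at a:
  At a: []r is false, ~[]q is false, so []r & ~[]q is false.
    At a: []r requires r at every successor {a, d}.
      r fails at a, so []r is false at a.
    At a: []q is true, so ~[]q is false.
      At a: []q requires q at every successor {a, d}.
        At a: q is true.
        At d: q is true.
      So []q is true at a.
Satisfying worlds: {c, e}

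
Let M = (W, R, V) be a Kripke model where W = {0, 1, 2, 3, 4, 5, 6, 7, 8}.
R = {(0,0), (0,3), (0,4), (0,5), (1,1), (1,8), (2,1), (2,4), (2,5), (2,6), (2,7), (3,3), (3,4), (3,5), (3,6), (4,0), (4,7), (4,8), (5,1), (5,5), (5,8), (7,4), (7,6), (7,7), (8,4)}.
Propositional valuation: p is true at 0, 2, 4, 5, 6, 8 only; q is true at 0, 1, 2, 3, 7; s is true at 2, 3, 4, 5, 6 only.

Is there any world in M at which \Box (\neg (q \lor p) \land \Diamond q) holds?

Yes

Recall that \Box ψ holds at a world iff ψ holds at every accessible world, and \Diamond ψ holds iff ψ holds at some accessible world.
Let φ = \Box (\neg (q \lor p) \land \Diamond q). Evaluate φ at each world:
  0 (successors {0, 3, 4, 5}): φ is false.
  1 (successors {1, 8}): φ is false.
  2 (successors {1, 4, 5, 6, 7}): φ is false.
  3 (successors {3, 4, 5, 6}): φ is false.
  4 (successors {0, 7, 8}): φ is false.
  5 (successors {1, 5, 8}): φ is false.
  6 (successors ∅): φ is true.
  7 (successors {4, 6, 7}): φ is false.
  8 (successors {4}): φ is false.
Detail at 6 (witness):
  At 6: no accessible worlds, so \Box (\neg (q \lor p) \land \Diamond q) holds vacuously.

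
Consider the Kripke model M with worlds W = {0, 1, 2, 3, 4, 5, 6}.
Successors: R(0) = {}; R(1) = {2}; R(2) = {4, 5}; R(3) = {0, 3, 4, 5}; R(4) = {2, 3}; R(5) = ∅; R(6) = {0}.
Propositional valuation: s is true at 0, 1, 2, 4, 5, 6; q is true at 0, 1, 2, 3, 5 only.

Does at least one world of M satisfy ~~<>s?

Yes

Let φ = ~~<>s. Evaluate φ at each world:
  0 (successors ∅): φ is false.
  1 (successors {2}): φ is true.
  2 (successors {4, 5}): φ is true.
  3 (successors {0, 3, 4, 5}): φ is true.
  4 (successors {2, 3}): φ is true.
  5 (successors ∅): φ is false.
  6 (successors {0}): φ is true.
Detail at 1 (witness):
  At 1: ~<>s is false, so ~~<>s is true.
    At 1: <>s is true, so ~<>s is false.
      At 1: <>s requires s at some successor in {2}.
        s holds at 2, so <>s is true at 1.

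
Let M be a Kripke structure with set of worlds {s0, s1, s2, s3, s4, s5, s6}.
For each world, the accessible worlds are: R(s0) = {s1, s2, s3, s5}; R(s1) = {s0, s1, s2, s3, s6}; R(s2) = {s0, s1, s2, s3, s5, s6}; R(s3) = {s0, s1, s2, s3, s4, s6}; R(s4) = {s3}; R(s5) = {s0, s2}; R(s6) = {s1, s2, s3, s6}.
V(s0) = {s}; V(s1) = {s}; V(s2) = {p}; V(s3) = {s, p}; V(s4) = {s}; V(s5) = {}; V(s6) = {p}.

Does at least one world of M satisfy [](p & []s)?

Recall that []ψ holds at a world iff ψ holds at every accessible world, and <>ψ holds iff ψ holds at some accessible world.
Let φ = [](p & []s). Evaluate φ at each world:
  s0 (successors {s1, s2, s3, s5}): φ is false.
  s1 (successors {s0, s1, s2, s3, s6}): φ is false.
  s2 (successors {s0, s1, s2, s3, s5, s6}): φ is false.
  s3 (successors {s0, s1, s2, s3, s4, s6}): φ is false.
  s4 (successors {s3}): φ is false.
  s5 (successors {s0, s2}): φ is false.
  s6 (successors {s1, s2, s3, s6}): φ is false.
For instance, at s3:
  At s3: [](p & []s) requires p & []s at every successor {s0, s1, s2, s3, s4, s6}.
    p & []s fails at s0, so [](p & []s) is false at s3.
      At s0: p is false, []s is false, so p & []s is false.

No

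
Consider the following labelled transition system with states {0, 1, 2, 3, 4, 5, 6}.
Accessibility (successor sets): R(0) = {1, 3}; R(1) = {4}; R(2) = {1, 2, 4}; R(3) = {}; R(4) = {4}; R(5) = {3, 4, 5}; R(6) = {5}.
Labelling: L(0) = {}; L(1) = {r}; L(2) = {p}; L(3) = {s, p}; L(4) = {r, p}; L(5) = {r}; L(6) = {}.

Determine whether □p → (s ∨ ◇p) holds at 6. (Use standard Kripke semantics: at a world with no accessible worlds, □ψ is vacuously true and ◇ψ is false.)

Yes

At 6: □p is false, s ∨ ◇p is false, so □p → (s ∨ ◇p) is true.
  At 6: □p requires p at every successor {5}.
    p fails at 5, so □p is false at 6.
  At 6: s is false, ◇p is false, so s ∨ ◇p is false.
    At 6: ◇p requires p at some successor in {5}.
      At 5: p is false.
    So ◇p is false at 6.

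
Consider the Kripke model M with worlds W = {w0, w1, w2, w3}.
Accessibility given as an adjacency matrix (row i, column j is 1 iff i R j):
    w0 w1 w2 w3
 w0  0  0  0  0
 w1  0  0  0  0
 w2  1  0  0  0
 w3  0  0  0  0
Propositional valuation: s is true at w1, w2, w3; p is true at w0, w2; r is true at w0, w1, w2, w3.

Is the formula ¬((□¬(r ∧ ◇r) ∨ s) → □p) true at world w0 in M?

No

At w0: (□¬(r ∧ ◇r) ∨ s) → □p is true, so ¬((□¬(r ∧ ◇r) ∨ s) → □p) is false.
  At w0: □¬(r ∧ ◇r) ∨ s is true, □p is true, so (□¬(r ∧ ◇r) ∨ s) → □p is true.
    At w0: □¬(r ∧ ◇r) is true, s is false, so □¬(r ∧ ◇r) ∨ s is true.
      At w0: no accessible worlds, so □¬(r ∧ ◇r) holds vacuously.
    At w0: no accessible worlds, so □p holds vacuously.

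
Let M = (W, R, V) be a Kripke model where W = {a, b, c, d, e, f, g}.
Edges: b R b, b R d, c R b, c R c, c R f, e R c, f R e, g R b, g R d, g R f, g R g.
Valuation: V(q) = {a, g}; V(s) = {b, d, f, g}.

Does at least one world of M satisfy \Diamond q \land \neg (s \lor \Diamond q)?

Recall that \Diamond ψ holds at a world iff ψ holds at some accessible world.
Let φ = \Diamond q \land \neg (s \lor \Diamond q). Evaluate φ at each world:
  a (successors ∅): φ is false.
  b (successors {b, d}): φ is false.
  c (successors {b, c, f}): φ is false.
  d (successors ∅): φ is false.
  e (successors {c}): φ is false.
  f (successors {e}): φ is false.
  g (successors {b, d, f, g}): φ is false.
For instance, at e:
  At e: \Diamond q is false, \neg (s \lor \Diamond q) is true, so \Diamond q \land \neg (s \lor \Diamond q) is false.
    At e: \Diamond q requires q at some successor in {c}.
      At c: q is false.
    So \Diamond q is false at e.
    At e: s \lor \Diamond q is false, so \neg (s \lor \Diamond q) is true.
      At e: s is false, \Diamond q is false, so s \lor \Diamond q is false.

No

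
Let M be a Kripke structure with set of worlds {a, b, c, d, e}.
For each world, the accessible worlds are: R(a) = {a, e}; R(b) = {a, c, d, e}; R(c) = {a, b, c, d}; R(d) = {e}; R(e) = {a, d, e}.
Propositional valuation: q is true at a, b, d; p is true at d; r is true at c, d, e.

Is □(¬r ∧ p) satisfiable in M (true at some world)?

Recall that □ψ holds at a world iff ψ holds at every accessible world, and ◇ψ holds iff ψ holds at some accessible world.
Let φ = □(¬r ∧ p). Evaluate φ at each world:
  a (successors {a, e}): φ is false.
  b (successors {a, c, d, e}): φ is false.
  c (successors {a, b, c, d}): φ is false.
  d (successors {e}): φ is false.
  e (successors {a, d, e}): φ is false.
For instance, at e:
  At e: □(¬r ∧ p) requires ¬r ∧ p at every successor {a, d, e}.
    ¬r ∧ p fails at a, so □(¬r ∧ p) is false at e.

No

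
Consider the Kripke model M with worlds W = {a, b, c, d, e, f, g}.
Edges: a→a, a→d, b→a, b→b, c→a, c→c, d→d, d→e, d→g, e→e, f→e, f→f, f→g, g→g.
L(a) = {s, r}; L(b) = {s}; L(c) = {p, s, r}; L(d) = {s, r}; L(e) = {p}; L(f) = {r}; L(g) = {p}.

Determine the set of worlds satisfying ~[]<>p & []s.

a, b, c

Recall that []ψ holds at a world iff ψ holds at every accessible world, and <>ψ holds iff ψ holds at some accessible world.
Let φ = ~[]<>p & []s. Evaluate φ at each world:
  a (successors {a, d}): φ is true.
  b (successors {a, b}): φ is true.
  c (successors {a, c}): φ is true.
  d (successors {d, e, g}): φ is false.
  e (successors {e}): φ is false.
  f (successors {e, f, g}): φ is false.
  g (successors {g}): φ is false.
For instance, at e:
  At e: ~[]<>p is false, []s is false, so ~[]<>p & []s is false.
    At e: []<>p is true, so ~[]<>p is false.
      At e: []<>p requires <>p at every successor {e}.
        At e: <>p is true.
      So []<>p is true at e.
    At e: []s requires s at every successor {e}.
      s fails at e, so []s is false at e.
Satisfying worlds: {a, b, c}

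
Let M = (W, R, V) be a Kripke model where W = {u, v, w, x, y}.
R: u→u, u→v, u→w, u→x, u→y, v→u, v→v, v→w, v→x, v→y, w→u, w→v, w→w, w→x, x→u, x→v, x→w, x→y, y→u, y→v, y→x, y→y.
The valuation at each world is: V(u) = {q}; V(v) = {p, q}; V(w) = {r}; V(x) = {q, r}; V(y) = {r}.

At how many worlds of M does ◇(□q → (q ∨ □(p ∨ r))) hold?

5

Let φ = ◇(□q → (q ∨ □(p ∨ r))). Evaluate φ at each world:
  u (successors {u, v, w, x, y}): φ is true.
  v (successors {u, v, w, x, y}): φ is true.
  w (successors {u, v, w, x}): φ is true.
  x (successors {u, v, w, y}): φ is true.
  y (successors {u, v, x, y}): φ is true.
For instance, at v:
  At v: ◇(□q → (q ∨ □(p ∨ r))) requires □q → (q ∨ □(p ∨ r)) at some successor in {u, v, w, x, y}.
    □q → (q ∨ □(p ∨ r)) holds at u, so ◇(□q → (q ∨ □(p ∨ r))) is true at v.
      At u: □q is false, q ∨ □(p ∨ r) is true, so □q → (q ∨ □(p ∨ r)) is true.
Satisfying worlds: {u, v, w, x, y}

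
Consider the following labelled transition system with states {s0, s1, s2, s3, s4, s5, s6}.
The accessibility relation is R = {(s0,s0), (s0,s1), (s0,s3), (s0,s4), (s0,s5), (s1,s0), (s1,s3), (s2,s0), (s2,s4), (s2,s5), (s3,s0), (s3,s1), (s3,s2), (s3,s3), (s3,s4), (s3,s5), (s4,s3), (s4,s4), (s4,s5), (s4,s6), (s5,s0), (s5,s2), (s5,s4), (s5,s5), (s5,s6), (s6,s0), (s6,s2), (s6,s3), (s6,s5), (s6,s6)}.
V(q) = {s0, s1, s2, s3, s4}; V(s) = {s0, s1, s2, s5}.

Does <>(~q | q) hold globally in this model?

Yes

Let φ = <>(~q | q). Evaluate φ at each world:
  s0 (successors {s0, s1, s3, s4, s5}): φ is true.
  s1 (successors {s0, s3}): φ is true.
  s2 (successors {s0, s4, s5}): φ is true.
  s3 (successors {s0, s1, s2, s3, s4, s5}): φ is true.
  s4 (successors {s3, s4, s5, s6}): φ is true.
  s5 (successors {s0, s2, s4, s5, s6}): φ is true.
  s6 (successors {s0, s2, s3, s5, s6}): φ is true.
For instance, at s2:
  At s2: <>(~q | q) requires ~q | q at some successor in {s0, s4, s5}.
    ~q | q holds at s0, so <>(~q | q) is true at s2.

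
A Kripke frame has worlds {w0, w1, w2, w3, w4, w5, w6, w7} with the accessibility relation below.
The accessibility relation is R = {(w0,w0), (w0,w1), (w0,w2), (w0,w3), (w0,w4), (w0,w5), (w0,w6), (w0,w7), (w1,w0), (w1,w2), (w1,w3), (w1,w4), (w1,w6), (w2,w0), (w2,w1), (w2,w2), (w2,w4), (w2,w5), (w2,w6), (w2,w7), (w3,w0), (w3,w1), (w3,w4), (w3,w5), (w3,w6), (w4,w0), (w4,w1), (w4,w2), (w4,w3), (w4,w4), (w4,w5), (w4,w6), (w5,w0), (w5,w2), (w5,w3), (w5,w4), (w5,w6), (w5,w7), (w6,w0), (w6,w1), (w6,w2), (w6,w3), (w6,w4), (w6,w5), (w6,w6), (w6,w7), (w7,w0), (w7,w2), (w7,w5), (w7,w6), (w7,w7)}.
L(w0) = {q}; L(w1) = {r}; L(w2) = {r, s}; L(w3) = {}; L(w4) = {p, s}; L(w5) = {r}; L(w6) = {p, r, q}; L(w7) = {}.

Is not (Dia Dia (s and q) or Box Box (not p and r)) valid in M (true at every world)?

Yes

Let φ = not (Dia Dia (s and q) or Box Box (not p and r)). Evaluate φ at each world:
  w0 (successors {w0, w1, w2, w3, w4, w5, w6, w7}): φ is true.
  w1 (successors {w0, w2, w3, w4, w6}): φ is true.
  w2 (successors {w0, w1, w2, w4, w5, w6, w7}): φ is true.
  w3 (successors {w0, w1, w4, w5, w6}): φ is true.
  w4 (successors {w0, w1, w2, w3, w4, w5, w6}): φ is true.
  w5 (successors {w0, w2, w3, w4, w6, w7}): φ is true.
  w6 (successors {w0, w1, w2, w3, w4, w5, w6, w7}): φ is true.
  w7 (successors {w0, w2, w5, w6, w7}): φ is true.
For instance, at w2:
  At w2: Dia Dia (s and q) or Box Box (not p and r) is false, so not (Dia Dia (s and q) or Box Box (not p and r)) is true.
    At w2: Dia Dia (s and q) is false, Box Box (not p and r) is false, so Dia Dia (s and q) or Box Box (not p and r) is false.
      At w2: Dia Dia (s and q) requires Dia (s and q) at some successor in {w0, w1, w2, w4, w5, w6, w7}.
        At w0: Dia (s and q) is false.
        At w1: Dia (s and q) is false.
        At w2: Dia (s and q) is false.
        At w4: Dia (s and q) is false.
        At w5: Dia (s and q) is false.
        At w6: Dia (s and q) is false.
        At w7: Dia (s and q) is false.
      So Dia Dia (s and q) is false at w2.
      At w2: Box Box (not p and r) requires Box (not p and r) at every successor {w0, w1, w2, w4, w5, w6, w7}.
        Box (not p and r) fails at w0, so Box Box (not p and r) is false at w2.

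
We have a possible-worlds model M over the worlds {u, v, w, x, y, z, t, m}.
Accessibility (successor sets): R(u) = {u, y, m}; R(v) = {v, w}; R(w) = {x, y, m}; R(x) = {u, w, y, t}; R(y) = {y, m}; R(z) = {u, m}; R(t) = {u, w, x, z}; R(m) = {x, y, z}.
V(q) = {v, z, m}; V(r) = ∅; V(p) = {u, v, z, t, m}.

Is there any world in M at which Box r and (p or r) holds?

No

Recall that Box ψ holds at a world iff ψ holds at every accessible world, and Dia ψ holds iff ψ holds at some accessible world.
Let φ = Box r and (p or r). Evaluate φ at each world:
  u (successors {u, y, m}): φ is false.
  v (successors {v, w}): φ is false.
  w (successors {x, y, m}): φ is false.
  x (successors {u, w, y, t}): φ is false.
  y (successors {y, m}): φ is false.
  z (successors {u, m}): φ is false.
  t (successors {u, w, x, z}): φ is false.
  m (successors {x, y, z}): φ is false.
For instance, at t:
  At t: Box r is false, p or r is true, so Box r and (p or r) is false.
    At t: Box r requires r at every successor {u, w, x, z}.
      r fails at u, so Box r is false at t.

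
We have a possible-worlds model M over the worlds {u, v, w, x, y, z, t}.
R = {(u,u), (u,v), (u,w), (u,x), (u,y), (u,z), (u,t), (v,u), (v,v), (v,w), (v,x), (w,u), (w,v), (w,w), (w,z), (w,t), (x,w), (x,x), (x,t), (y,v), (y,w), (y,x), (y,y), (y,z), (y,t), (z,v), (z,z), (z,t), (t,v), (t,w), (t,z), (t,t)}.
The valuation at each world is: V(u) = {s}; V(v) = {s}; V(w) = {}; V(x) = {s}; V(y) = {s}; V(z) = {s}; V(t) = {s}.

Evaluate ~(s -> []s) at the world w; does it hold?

No

At w: s -> []s is true, so ~(s -> []s) is false.
  At w: s is false, []s is false, so s -> []s is true.
    At w: []s requires s at every successor {u, v, w, z, t}.
      s fails at w, so []s is false at w.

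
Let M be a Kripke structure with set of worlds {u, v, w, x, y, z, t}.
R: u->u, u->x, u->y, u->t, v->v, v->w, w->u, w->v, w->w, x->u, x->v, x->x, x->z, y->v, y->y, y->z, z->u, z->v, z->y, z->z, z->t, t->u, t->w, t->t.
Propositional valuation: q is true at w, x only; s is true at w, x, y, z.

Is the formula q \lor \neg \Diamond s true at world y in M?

At y: q is false, \neg \Diamond s is false, so q \lor \neg \Diamond s is false.
  At y: \Diamond s is true, so \neg \Diamond s is false.
    At y: \Diamond s requires s at some successor in {v, y, z}.
      s holds at y, so \Diamond s is true at y.

No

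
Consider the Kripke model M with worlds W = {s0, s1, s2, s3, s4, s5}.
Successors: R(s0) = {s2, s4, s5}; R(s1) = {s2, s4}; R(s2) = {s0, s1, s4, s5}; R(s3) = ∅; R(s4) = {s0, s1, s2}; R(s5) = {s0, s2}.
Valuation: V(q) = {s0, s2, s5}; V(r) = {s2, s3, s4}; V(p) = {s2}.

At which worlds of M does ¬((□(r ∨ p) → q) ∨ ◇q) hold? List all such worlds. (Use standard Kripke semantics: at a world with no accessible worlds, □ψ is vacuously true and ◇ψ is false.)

Let φ = ¬((□(r ∨ p) → q) ∨ ◇q). Evaluate φ at each world:
  s0 (successors {s2, s4, s5}): φ is false.
  s1 (successors {s2, s4}): φ is false.
  s2 (successors {s0, s1, s4, s5}): φ is false.
  s3 (successors ∅): φ is true.
  s4 (successors {s0, s1, s2}): φ is false.
  s5 (successors {s0, s2}): φ is false.
For instance, at s5:
  At s5: (□(r ∨ p) → q) ∨ ◇q is true, so ¬((□(r ∨ p) → q) ∨ ◇q) is false.
    At s5: □(r ∨ p) → q is true, ◇q is true, so (□(r ∨ p) → q) ∨ ◇q is true.
      At s5: □(r ∨ p) is false, q is true, so □(r ∨ p) → q is true.
      At s5: ◇q requires q at some successor in {s0, s2}.
        q holds at s0, so ◇q is true at s5.
Satisfying worlds: {s3}

s3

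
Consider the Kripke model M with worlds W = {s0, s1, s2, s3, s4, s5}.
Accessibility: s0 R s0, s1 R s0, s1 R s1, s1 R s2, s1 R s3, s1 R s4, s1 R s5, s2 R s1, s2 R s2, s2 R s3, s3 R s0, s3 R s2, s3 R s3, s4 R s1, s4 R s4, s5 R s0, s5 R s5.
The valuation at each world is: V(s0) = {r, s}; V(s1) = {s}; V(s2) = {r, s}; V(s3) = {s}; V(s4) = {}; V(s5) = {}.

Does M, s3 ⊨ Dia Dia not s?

At s3: Dia Dia not s requires Dia not s at some successor in {s0, s2, s3}.
  At s0: Dia not s is false.
  At s2: Dia not s is false.
  At s3: Dia not s is false.
So Dia Dia not s is false at s3.

No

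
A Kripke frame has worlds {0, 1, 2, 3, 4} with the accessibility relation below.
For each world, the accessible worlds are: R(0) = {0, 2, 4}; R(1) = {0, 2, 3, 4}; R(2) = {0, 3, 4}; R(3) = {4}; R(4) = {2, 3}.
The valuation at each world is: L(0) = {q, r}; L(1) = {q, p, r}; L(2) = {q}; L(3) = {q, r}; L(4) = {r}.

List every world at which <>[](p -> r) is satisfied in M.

0, 1, 2, 3, 4

Let φ = <>[](p -> r). Evaluate φ at each world:
  0 (successors {0, 2, 4}): φ is true.
  1 (successors {0, 2, 3, 4}): φ is true.
  2 (successors {0, 3, 4}): φ is true.
  3 (successors {4}): φ is true.
  4 (successors {2, 3}): φ is true.
For instance, at 0:
  At 0: <>[](p -> r) requires [](p -> r) at some successor in {0, 2, 4}.
    [](p -> r) holds at 0, so <>[](p -> r) is true at 0.
      At 0: [](p -> r) requires p -> r at every successor {0, 2, 4}.
        At 0: p -> r is true.
        At 2: p -> r is true.
        At 4: p -> r is true.
      So [](p -> r) is true at 0.
Satisfying worlds: {0, 1, 2, 3, 4}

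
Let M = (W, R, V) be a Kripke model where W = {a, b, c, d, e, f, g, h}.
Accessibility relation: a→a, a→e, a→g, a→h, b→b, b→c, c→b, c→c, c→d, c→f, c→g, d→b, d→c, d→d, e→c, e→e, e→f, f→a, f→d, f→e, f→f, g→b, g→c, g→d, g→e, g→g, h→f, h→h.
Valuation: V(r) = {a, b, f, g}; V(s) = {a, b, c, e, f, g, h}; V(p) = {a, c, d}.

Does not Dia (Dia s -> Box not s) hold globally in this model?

Recall that Box ψ holds at a world iff ψ holds at every accessible world, and Dia ψ holds iff ψ holds at some accessible world.
Let φ = not Dia (Dia s -> Box not s). Evaluate φ at each world:
  a (successors {a, e, g, h}): φ is true.
  b (successors {b, c}): φ is true.
  c (successors {b, c, d, f, g}): φ is true.
  d (successors {b, c, d}): φ is true.
  e (successors {c, e, f}): φ is true.
  f (successors {a, d, e, f}): φ is true.
  g (successors {b, c, d, e, g}): φ is true.
  h (successors {f, h}): φ is true.
For instance, at g:
  At g: Dia (Dia s -> Box not s) is false, so not Dia (Dia s -> Box not s) is true.
    At g: Dia (Dia s -> Box not s) requires Dia s -> Box not s at some successor in {b, c, d, e, g}.
      At b: Dia s -> Box not s is false.
      At c: Dia s -> Box not s is false.
      At d: Dia s -> Box not s is false.
      At e: Dia s -> Box not s is false.
      At g: Dia s -> Box not s is false.
    So Dia (Dia s -> Box not s) is false at g.

Yes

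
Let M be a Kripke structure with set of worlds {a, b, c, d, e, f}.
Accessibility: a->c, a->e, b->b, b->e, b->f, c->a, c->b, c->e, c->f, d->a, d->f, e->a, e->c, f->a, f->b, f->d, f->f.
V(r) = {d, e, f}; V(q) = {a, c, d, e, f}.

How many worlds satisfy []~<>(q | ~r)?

0

Let φ = []~<>(q | ~r). Evaluate φ at each world:
  a (successors {c, e}): φ is false.
  b (successors {b, e, f}): φ is false.
  c (successors {a, b, e, f}): φ is false.
  d (successors {a, f}): φ is false.
  e (successors {a, c}): φ is false.
  f (successors {a, b, d, f}): φ is false.
For instance, at c:
  At c: []~<>(q | ~r) requires ~<>(q | ~r) at every successor {a, b, e, f}.
    ~<>(q | ~r) fails at a, so []~<>(q | ~r) is false at c.
      At a: <>(q | ~r) is true, so ~<>(q | ~r) is false.
Satisfying worlds: none.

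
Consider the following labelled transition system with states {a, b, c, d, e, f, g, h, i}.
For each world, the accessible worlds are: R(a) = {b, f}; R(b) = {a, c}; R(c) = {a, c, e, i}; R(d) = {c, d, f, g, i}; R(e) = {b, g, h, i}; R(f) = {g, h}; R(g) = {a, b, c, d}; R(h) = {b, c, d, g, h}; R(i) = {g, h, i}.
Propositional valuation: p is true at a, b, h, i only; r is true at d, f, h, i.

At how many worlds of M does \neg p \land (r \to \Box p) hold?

3

Let φ = \neg p \land (r \to \Box p). Evaluate φ at each world:
  a (successors {b, f}): φ is false.
  b (successors {a, c}): φ is false.
  c (successors {a, c, e, i}): φ is true.
  d (successors {c, d, f, g, i}): φ is false.
  e (successors {b, g, h, i}): φ is true.
  f (successors {g, h}): φ is false.
  g (successors {a, b, c, d}): φ is true.
  h (successors {b, c, d, g, h}): φ is false.
  i (successors {g, h, i}): φ is false.
For instance, at c:
  At c: \neg p is true, r \to \Box p is true, so \neg p \land (r \to \Box p) is true.
    At c: r is false, \Box p is false, so r \to \Box p is true.
      At c: \Box p requires p at every successor {a, c, e, i}.
        p fails at c, so \Box p is false at c.
Satisfying worlds: {c, e, g}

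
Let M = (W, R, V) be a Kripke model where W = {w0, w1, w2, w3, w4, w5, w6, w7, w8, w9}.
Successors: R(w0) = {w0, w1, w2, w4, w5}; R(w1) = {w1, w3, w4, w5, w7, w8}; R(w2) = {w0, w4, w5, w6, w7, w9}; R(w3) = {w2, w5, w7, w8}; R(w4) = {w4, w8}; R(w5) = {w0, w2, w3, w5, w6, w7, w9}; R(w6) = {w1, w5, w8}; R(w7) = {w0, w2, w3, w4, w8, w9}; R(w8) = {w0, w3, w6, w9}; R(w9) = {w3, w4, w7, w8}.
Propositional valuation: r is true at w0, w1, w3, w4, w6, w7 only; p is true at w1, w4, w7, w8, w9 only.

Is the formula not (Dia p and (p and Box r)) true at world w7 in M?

Yes

At w7: Dia p and (p and Box r) is false, so not (Dia p and (p and Box r)) is true.
  At w7: Dia p is true, p and Box r is false, so Dia p and (p and Box r) is false.
    At w7: Dia p requires p at some successor in {w0, w2, w3, w4, w8, w9}.
      p holds at w4, so Dia p is true at w7.
    At w7: p is true, Box r is false, so p and Box r is false.
      At w7: Box r requires r at every successor {w0, w2, w3, w4, w8, w9}.
        r fails at w2, so Box r is false at w7.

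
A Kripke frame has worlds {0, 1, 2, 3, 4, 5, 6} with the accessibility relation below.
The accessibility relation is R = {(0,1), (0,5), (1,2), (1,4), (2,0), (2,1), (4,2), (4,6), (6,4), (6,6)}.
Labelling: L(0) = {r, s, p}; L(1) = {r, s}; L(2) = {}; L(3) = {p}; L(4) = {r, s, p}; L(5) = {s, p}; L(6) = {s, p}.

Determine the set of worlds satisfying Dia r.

Let φ = Dia r. Evaluate φ at each world:
  0 (successors {1, 5}): φ is true.
  1 (successors {2, 4}): φ is true.
  2 (successors {0, 1}): φ is true.
  3 (successors ∅): φ is false.
  4 (successors {2, 6}): φ is false.
  5 (successors ∅): φ is false.
  6 (successors {4, 6}): φ is true.
For instance, at 4:
  At 4: Dia r requires r at some successor in {2, 6}.
    At 2: r is false.
    At 6: r is false.
  So Dia r is false at 4.
Satisfying worlds: {0, 1, 2, 6}

0, 1, 2, 6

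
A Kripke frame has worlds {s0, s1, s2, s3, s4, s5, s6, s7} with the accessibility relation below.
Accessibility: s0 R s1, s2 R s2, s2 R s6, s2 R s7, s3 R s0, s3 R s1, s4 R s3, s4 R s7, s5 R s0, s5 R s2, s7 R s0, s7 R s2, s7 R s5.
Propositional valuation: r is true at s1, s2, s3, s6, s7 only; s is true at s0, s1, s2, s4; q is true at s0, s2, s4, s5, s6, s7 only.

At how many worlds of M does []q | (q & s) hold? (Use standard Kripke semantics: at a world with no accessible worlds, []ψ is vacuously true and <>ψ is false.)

7

Let φ = []q | (q & s). Evaluate φ at each world:
  s0 (successors {s1}): φ is true.
  s1 (successors ∅): φ is true.
  s2 (successors {s2, s6, s7}): φ is true.
  s3 (successors {s0, s1}): φ is false.
  s4 (successors {s3, s7}): φ is true.
  s5 (successors {s0, s2}): φ is true.
  s6 (successors ∅): φ is true.
  s7 (successors {s0, s2, s5}): φ is true.
For instance, at s4:
  At s4: []q is false, q & s is true, so []q | (q & s) is true.
    At s4: []q requires q at every successor {s3, s7}.
      q fails at s3, so []q is false at s4.
Satisfying worlds: {s0, s1, s2, s4, s5, s6, s7}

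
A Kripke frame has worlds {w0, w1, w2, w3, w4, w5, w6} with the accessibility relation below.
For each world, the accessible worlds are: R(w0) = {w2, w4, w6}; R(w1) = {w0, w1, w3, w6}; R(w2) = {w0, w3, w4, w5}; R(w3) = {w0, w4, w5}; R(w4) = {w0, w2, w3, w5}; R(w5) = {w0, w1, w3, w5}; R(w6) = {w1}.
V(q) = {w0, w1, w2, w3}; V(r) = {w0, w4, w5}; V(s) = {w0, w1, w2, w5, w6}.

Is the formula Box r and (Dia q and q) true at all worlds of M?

Recall that Box ψ holds at a world iff ψ holds at every accessible world, and Dia ψ holds iff ψ holds at some accessible world.
Let φ = Box r and (Dia q and q). Evaluate φ at each world:
  w0 (successors {w2, w4, w6}): φ is false.
  w1 (successors {w0, w1, w3, w6}): φ is false.
  w2 (successors {w0, w3, w4, w5}): φ is false.
  w3 (successors {w0, w4, w5}): φ is true.
  w4 (successors {w0, w2, w3, w5}): φ is false.
  w5 (successors {w0, w1, w3, w5}): φ is false.
  w6 (successors {w1}): φ is false.
Detail at w0 (counterexample):
  At w0: Box r is false, Dia q and q is true, so Box r and (Dia q and q) is false.
    At w0: Box r requires r at every successor {w2, w4, w6}.
      r fails at w2, so Box r is false at w0.
    At w0: Dia q is true, q is true, so Dia q and q is true.
      At w0: Dia q requires q at some successor in {w2, w4, w6}.
        q holds at w2, so Dia q is true at w0.

No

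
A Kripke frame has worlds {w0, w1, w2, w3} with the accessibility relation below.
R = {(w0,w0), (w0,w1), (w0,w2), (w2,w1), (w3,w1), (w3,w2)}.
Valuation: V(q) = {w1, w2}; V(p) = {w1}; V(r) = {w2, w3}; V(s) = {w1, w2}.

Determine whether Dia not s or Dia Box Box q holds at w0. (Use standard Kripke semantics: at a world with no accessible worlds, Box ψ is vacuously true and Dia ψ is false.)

At w0: Dia not s is true, Dia Box Box q is true, so Dia not s or Dia Box Box q is true.
  At w0: Dia not s requires not s at some successor in {w0, w1, w2}.
    not s holds at w0, so Dia not s is true at w0.
  At w0: Dia Box Box q requires Box Box q at some successor in {w0, w1, w2}.
    Box Box q holds at w1, so Dia Box Box q is true at w0.
      At w1: no accessible worlds, so Box Box q holds vacuously.

Yes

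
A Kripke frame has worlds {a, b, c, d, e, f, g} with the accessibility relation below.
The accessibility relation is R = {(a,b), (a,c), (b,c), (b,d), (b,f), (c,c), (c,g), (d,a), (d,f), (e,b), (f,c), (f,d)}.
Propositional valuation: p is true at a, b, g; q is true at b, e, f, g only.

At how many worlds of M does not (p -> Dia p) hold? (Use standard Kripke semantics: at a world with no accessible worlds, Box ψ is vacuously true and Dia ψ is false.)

Let φ = not (p -> Dia p). Evaluate φ at each world:
  a (successors {b, c}): φ is false.
  b (successors {c, d, f}): φ is true.
  c (successors {c, g}): φ is false.
  d (successors {a, f}): φ is false.
  e (successors {b}): φ is false.
  f (successors {c, d}): φ is false.
  g (successors ∅): φ is true.
For instance, at b:
  At b: p -> Dia p is false, so not (p -> Dia p) is true.
    At b: p is true, Dia p is false, so p -> Dia p is false.
      At b: Dia p requires p at some successor in {c, d, f}.
        At c: p is false.
        At d: p is false.
        At f: p is false.
      So Dia p is false at b.
Satisfying worlds: {b, g}

2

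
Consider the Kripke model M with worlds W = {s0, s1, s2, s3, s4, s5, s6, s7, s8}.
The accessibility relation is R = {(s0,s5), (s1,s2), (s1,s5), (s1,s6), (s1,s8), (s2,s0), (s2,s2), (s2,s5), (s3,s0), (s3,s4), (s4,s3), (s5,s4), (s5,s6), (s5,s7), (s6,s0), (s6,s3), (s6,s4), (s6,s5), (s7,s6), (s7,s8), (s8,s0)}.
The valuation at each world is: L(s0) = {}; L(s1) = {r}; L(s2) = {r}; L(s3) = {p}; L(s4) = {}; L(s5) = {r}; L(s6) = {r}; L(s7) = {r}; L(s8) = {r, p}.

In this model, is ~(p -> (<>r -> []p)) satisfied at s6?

At s6: p -> (<>r -> []p) is true, so ~(p -> (<>r -> []p)) is false.
  At s6: p is false, <>r -> []p is false, so p -> (<>r -> []p) is true.
    At s6: <>r is true, []p is false, so <>r -> []p is false.
      At s6: <>r requires r at some successor in {s0, s3, s4, s5}.
        r holds at s5, so <>r is true at s6.
      At s6: []p requires p at every successor {s0, s3, s4, s5}.
        p fails at s0, so []p is false at s6.

No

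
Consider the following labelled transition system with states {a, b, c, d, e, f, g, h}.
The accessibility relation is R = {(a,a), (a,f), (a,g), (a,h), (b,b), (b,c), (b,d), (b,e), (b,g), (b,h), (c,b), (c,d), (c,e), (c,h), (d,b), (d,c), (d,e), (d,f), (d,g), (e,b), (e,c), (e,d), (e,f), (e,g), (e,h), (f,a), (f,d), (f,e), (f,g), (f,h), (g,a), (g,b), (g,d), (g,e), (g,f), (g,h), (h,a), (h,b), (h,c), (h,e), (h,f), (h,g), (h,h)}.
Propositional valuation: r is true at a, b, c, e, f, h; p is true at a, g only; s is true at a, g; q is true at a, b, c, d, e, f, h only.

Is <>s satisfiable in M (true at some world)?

Yes

Let φ = <>s. Evaluate φ at each world:
  a (successors {a, f, g, h}): φ is true.
  b (successors {b, c, d, e, g, h}): φ is true.
  c (successors {b, d, e, h}): φ is false.
  d (successors {b, c, e, f, g}): φ is true.
  e (successors {b, c, d, f, g, h}): φ is true.
  f (successors {a, d, e, g, h}): φ is true.
  g (successors {a, b, d, e, f, h}): φ is true.
  h (successors {a, b, c, e, f, g, h}): φ is true.
Detail at a (witness):
  At a: <>s requires s at some successor in {a, f, g, h}.
    s holds at a, so <>s is true at a.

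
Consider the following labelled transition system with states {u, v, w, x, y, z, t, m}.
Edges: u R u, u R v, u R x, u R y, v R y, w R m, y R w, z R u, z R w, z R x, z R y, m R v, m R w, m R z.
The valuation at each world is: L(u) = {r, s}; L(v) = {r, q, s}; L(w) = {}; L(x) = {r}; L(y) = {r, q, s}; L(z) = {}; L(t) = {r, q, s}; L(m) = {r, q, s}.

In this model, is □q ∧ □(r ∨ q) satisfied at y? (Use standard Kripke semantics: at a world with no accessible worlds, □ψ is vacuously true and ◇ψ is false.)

Recall that □ψ holds at a world iff ψ holds at every accessible world, and ◇ψ holds iff ψ holds at some accessible world.
At y: □q is false, □(r ∨ q) is false, so □q ∧ □(r ∨ q) is false.
  At y: □q requires q at every successor {w}.
    q fails at w, so □q is false at y.
  At y: □(r ∨ q) requires r ∨ q at every successor {w}.
    r ∨ q fails at w, so □(r ∨ q) is false at y.

No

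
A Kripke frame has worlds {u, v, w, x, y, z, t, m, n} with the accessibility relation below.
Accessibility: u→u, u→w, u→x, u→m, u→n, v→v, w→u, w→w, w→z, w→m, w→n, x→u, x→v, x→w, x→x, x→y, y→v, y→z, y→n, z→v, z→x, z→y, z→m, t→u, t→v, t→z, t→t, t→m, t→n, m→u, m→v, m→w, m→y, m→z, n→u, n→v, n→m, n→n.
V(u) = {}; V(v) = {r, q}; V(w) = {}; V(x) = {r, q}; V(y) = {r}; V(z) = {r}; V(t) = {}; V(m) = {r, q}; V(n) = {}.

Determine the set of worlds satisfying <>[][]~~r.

v, x, y, z, t, m, n

Let φ = <>[][]~~r. Evaluate φ at each world:
  u (successors {u, w, x, m, n}): φ is false.
  v (successors {v}): φ is true.
  w (successors {u, w, z, m, n}): φ is false.
  x (successors {u, v, w, x, y}): φ is true.
  y (successors {v, z, n}): φ is true.
  z (successors {v, x, y, m}): φ is true.
  t (successors {u, v, z, t, m, n}): φ is true.
  m (successors {u, v, w, y, z}): φ is true.
  n (successors {u, v, m, n}): φ is true.
For instance, at x:
  At x: <>[][]~~r requires [][]~~r at some successor in {u, v, w, x, y}.
    [][]~~r holds at v, so <>[][]~~r is true at x.
      At v: [][]~~r requires []~~r at every successor {v}.
        At v: []~~r is true.
      So [][]~~r is true at v.
Satisfying worlds: {v, x, y, z, t, m, n}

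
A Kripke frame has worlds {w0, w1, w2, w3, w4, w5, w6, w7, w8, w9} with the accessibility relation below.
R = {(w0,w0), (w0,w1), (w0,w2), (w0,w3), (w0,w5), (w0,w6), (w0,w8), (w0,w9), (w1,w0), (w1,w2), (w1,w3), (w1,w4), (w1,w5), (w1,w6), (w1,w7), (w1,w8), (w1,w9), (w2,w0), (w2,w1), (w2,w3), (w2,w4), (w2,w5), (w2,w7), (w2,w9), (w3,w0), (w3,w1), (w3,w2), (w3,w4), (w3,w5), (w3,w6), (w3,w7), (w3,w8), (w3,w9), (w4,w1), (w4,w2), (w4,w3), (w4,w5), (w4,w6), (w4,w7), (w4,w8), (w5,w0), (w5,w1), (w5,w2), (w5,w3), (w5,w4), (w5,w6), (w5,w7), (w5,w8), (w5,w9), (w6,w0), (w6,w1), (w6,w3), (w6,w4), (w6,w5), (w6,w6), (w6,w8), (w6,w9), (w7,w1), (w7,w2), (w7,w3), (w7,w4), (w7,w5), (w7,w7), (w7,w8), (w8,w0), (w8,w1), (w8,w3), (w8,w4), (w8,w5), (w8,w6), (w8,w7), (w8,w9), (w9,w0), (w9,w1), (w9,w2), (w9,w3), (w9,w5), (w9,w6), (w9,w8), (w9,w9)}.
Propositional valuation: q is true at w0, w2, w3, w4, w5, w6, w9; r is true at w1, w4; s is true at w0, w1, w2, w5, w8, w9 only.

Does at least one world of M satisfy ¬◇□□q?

Yes

Let φ = ¬◇□□q. Evaluate φ at each world:
  w0 (successors {w0, w1, w2, w3, w5, w6, w8, w9}): φ is true.
  w1 (successors {w0, w2, w3, w4, w5, w6, w7, w8, w9}): φ is true.
  w2 (successors {w0, w1, w3, w4, w5, w7, w9}): φ is true.
  w3 (successors {w0, w1, w2, w4, w5, w6, w7, w8, w9}): φ is true.
  w4 (successors {w1, w2, w3, w5, w6, w7, w8}): φ is true.
  w5 (successors {w0, w1, w2, w3, w4, w6, w7, w8, w9}): φ is true.
  w6 (successors {w0, w1, w3, w4, w5, w6, w8, w9}): φ is true.
  w7 (successors {w1, w2, w3, w4, w5, w7, w8}): φ is true.
  w8 (successors {w0, w1, w3, w4, w5, w6, w7, w9}): φ is true.
  w9 (successors {w0, w1, w2, w3, w5, w6, w8, w9}): φ is true.
Detail at w0 (witness):
  At w0: ◇□□q is false, so ¬◇□□q is true.
    At w0: ◇□□q requires □□q at some successor in {w0, w1, w2, w3, w5, w6, w8, w9}.
      At w0: □□q is false.
      At w1: □□q is false.
      At w2: □□q is false.
      At w3: □□q is false.
      At w5: □□q is false.
      At w6: □□q is false.
      At w8: □□q is false.
      At w9: □□q is false.
    So ◇□□q is false at w0.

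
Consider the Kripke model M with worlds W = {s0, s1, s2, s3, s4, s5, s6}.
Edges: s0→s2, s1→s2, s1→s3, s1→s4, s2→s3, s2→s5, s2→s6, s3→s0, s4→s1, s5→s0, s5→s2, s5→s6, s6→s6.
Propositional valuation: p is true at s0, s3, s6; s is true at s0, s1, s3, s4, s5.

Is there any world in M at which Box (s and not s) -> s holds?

Yes

Recall that Box ψ holds at a world iff ψ holds at every accessible world, and Dia ψ holds iff ψ holds at some accessible world.
Let φ = Box (s and not s) -> s. Evaluate φ at each world:
  s0 (successors {s2}): φ is true.
  s1 (successors {s2, s3, s4}): φ is true.
  s2 (successors {s3, s5, s6}): φ is true.
  s3 (successors {s0}): φ is true.
  s4 (successors {s1}): φ is true.
  s5 (successors {s0, s2, s6}): φ is true.
  s6 (successors {s6}): φ is true.
Detail at s0 (witness):
  At s0: Box (s and not s) is false, s is true, so Box (s and not s) -> s is true.
    At s0: Box (s and not s) requires s and not s at every successor {s2}.
      s and not s fails at s2, so Box (s and not s) is false at s0.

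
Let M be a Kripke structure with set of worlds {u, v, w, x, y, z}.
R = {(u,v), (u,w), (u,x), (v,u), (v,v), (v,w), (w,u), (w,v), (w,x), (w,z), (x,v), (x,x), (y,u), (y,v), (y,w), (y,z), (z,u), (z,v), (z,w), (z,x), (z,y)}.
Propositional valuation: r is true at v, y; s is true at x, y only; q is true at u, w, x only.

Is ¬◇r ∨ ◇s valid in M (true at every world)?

Recall that ◇ψ holds at a world iff ψ holds at some accessible world.
Let φ = ¬◇r ∨ ◇s. Evaluate φ at each world:
  u (successors {v, w, x}): φ is true.
  v (successors {u, v, w}): φ is false.
  w (successors {u, v, x, z}): φ is true.
  x (successors {v, x}): φ is true.
  y (successors {u, v, w, z}): φ is false.
  z (successors {u, v, w, x, y}): φ is true.
Detail at v (counterexample):
  At v: ¬◇r is false, ◇s is false, so ¬◇r ∨ ◇s is false.
    At v: ◇r is true, so ¬◇r is false.
      At v: ◇r requires r at some successor in {u, v, w}.
        r holds at v, so ◇r is true at v.
    At v: ◇s requires s at some successor in {u, v, w}.
      At u: s is false.
      At v: s is false.
      At w: s is false.
    So ◇s is false at v.

No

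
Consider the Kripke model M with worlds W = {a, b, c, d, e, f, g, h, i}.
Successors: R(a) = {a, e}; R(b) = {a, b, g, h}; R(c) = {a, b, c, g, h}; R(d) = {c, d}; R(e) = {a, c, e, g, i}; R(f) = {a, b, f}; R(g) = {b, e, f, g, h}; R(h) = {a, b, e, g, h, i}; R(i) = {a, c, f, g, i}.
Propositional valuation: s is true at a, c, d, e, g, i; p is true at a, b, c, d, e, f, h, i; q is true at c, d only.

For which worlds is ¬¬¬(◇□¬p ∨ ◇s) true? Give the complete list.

Let φ = ¬¬¬(◇□¬p ∨ ◇s). Evaluate φ at each world:
  a (successors {a, e}): φ is false.
  b (successors {a, b, g, h}): φ is false.
  c (successors {a, b, c, g, h}): φ is false.
  d (successors {c, d}): φ is false.
  e (successors {a, c, e, g, i}): φ is false.
  f (successors {a, b, f}): φ is false.
  g (successors {b, e, f, g, h}): φ is false.
  h (successors {a, b, e, g, h, i}): φ is false.
  i (successors {a, c, f, g, i}): φ is false.
For instance, at i:
  At i: ¬¬(◇□¬p ∨ ◇s) is true, so ¬¬¬(◇□¬p ∨ ◇s) is false.
    At i: ¬(◇□¬p ∨ ◇s) is false, so ¬¬(◇□¬p ∨ ◇s) is true.
      At i: ◇□¬p ∨ ◇s is true, so ¬(◇□¬p ∨ ◇s) is false.
Satisfying worlds: none.

none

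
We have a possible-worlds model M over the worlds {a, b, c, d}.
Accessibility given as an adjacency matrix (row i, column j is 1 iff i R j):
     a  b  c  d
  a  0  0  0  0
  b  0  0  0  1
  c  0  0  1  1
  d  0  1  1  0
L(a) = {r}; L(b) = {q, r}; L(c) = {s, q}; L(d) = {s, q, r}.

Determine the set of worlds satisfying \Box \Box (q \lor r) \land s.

c, d

Let φ = \Box \Box (q \lor r) \land s. Evaluate φ at each world:
  a (successors ∅): φ is false.
  b (successors {d}): φ is false.
  c (successors {c, d}): φ is true.
  d (successors {b, c}): φ is true.
For instance, at c:
  At c: \Box \Box (q \lor r) is true, s is true, so \Box \Box (q \lor r) \land s is true.
    At c: \Box \Box (q \lor r) requires \Box (q \lor r) at every successor {c, d}.
      At c: \Box (q \lor r) is true.
      At d: \Box (q \lor r) is true.
    So \Box \Box (q \lor r) is true at c.
Satisfying worlds: {c, d}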